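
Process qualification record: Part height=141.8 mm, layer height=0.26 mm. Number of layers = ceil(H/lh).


Layers = ceil(141.8/0.26) = 546


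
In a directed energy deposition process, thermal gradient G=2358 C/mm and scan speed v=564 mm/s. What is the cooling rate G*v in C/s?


CR = 2358 * 564 = 1329912 C/s


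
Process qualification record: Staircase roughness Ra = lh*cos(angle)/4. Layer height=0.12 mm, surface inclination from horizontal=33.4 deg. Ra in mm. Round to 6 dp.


Ra = 0.12 * cos(33.4) / 4 = 0.025045 mm


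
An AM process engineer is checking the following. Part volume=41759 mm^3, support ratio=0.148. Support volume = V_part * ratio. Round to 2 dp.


V_support = 41759 * 0.148 = 6180.33 mm^3


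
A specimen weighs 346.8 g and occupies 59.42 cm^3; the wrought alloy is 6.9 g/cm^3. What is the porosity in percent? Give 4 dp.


rho_part = 346.8 / 59.42 = 5.83641871 g/cm^3
Porosity = (1 - 5.83641871/6.9)*100 = 15.4142 %


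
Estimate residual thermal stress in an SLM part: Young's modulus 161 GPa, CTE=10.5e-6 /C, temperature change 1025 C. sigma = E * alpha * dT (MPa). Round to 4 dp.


sigma = 161*1000 * 10.5e-6 * 1025 = 1732.7625 MPa


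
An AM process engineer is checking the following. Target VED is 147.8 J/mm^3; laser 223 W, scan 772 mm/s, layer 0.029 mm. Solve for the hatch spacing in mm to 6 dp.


h = 223 / (147.8*772*0.029) = 0.067393 mm


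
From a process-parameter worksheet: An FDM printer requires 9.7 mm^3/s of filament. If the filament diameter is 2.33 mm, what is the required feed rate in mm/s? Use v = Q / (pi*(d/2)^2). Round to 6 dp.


A = pi*(2.33/2)^2 = 4.263848
v = 9.7 / 4.263848 = 2.27494 mm/s


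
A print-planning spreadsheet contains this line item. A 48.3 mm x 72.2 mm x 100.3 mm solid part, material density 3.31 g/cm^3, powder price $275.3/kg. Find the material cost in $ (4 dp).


V = 48.3 * 72.2 * 100.3 = 349772.178 mm^3 = 349.772178 cm^3
Mass = 349.772178 * 3.31 / 1000 = 1.15774591 kg
Cost = 1.15774591 * 275.3 = 318.7274 $


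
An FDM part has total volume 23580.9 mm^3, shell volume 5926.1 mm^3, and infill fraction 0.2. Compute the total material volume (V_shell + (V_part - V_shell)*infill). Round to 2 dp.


V_infill = (23580.9 - 5926.1) * 0.2 = 3530.96
V_total = 5926.1 + 3530.96 = 9457.06 mm^3


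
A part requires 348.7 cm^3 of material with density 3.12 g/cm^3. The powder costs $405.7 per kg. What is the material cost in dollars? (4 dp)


Mass = 348.7*3.12/1000 = 1.087944 kg
Cost = 1.087944 * 405.7 = 441.3789 $


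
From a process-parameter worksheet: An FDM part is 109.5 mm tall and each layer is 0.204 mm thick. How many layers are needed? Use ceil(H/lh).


Layers = ceil(109.5/0.204) = 537


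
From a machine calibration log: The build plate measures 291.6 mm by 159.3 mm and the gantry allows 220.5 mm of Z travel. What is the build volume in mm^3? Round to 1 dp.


V = 291.6 * 159.3 * 220.5 = 10242639.5 mm^3


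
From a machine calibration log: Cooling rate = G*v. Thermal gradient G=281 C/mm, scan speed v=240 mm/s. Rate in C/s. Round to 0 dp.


CR = 281 * 240 = 67440 C/s


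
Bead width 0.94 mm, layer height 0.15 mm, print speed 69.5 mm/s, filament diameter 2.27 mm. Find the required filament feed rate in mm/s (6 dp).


Q = 0.94 * 0.15 * 69.5 = 9.7995 mm^3/s
A_fil = pi*(2.27/2)^2 = 4.0470782 mm^2
v_feed = 9.7995 / 4.0470782 = 2.421376 mm/s


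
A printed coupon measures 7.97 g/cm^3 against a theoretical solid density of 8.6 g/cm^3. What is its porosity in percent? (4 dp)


Porosity = (1-7.97/8.6)*100 = 7.3256 %


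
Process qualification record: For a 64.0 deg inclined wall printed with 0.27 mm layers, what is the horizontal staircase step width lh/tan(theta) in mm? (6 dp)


step = 0.27 / tan(64.0) = 0.131688 mm


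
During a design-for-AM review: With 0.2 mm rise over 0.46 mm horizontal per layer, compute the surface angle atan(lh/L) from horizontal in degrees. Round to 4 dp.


angle = atan(0.2/0.46) = 23.4986 degrees


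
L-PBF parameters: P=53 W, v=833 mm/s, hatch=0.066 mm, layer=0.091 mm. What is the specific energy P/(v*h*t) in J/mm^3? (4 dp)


Build rate = 833 * 0.066 * 0.091 = 5.002998 mm^3/s
SE = 53 / 5.002998 = 10.5936 J/mm^3


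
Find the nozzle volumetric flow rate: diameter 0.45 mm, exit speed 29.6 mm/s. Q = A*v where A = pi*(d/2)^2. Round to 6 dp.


A = pi*(0.45/2)^2 = 0.15904313 mm^2
Q = 0.15904313 * 29.6 = 4.707677 mm^3/s


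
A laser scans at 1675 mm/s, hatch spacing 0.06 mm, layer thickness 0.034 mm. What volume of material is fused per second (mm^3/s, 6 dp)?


Rate = 1675 * 0.06 * 0.034 = 3.417 mm^3/s


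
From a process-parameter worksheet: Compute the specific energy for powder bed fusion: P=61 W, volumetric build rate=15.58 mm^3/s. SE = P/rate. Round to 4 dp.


SE = 61 / 15.58 = 3.9153 J/mm^3


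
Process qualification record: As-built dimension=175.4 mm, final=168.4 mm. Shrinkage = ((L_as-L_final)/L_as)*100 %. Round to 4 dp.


Shrinkage = ((175.4-168.4)/175.4)*100 = 3.9909 %


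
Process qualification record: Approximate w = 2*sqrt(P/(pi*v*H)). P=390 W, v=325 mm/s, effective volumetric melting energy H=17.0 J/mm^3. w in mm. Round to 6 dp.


w = 2*sqrt(390/(pi*325*17.0)) = 0.299793 mm


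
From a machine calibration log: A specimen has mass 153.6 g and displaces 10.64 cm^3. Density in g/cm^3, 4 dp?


rho = 153.6 / 10.64 = 14.4361 g/cm^3


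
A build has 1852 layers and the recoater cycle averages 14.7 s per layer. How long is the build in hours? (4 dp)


t = 1852 * 14.7 / 3600 = 7.5623 hrs


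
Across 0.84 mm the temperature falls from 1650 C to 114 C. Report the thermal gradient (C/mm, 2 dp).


G = (1650-114)/0.84 = 1828.57 C/mm


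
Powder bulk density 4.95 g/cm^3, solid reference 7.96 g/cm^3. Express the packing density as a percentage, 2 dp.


Packing = (4.95/7.96)*100 = 62.19 %


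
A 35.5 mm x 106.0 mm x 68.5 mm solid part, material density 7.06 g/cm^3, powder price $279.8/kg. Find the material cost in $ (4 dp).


V = 35.5 * 106.0 * 68.5 = 257765.5 mm^3 = 257.7655 cm^3
Mass = 257.7655 * 7.06 / 1000 = 1.81982443 kg
Cost = 1.81982443 * 279.8 = 509.1869 $


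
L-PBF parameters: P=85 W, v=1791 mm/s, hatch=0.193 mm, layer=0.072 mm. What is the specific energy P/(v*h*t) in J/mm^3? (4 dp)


Build rate = 1791 * 0.193 * 0.072 = 24.887736 mm^3/s
SE = 85 / 24.887736 = 3.4153 J/mm^3


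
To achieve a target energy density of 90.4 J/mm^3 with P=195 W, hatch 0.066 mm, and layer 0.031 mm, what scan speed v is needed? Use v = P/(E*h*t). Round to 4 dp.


v = 195 / (90.4*0.066*0.031) = 1054.2911 mm/s


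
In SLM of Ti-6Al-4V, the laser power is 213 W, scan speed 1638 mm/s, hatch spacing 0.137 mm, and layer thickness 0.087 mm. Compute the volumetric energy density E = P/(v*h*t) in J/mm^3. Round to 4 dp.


E = 213 / (1638*0.137*0.087) = 10.91 J/mm^3


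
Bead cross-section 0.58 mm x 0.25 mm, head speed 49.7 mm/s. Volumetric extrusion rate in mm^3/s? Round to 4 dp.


Rate = 0.58 * 0.25 * 49.7 = 7.2065 mm^3/s


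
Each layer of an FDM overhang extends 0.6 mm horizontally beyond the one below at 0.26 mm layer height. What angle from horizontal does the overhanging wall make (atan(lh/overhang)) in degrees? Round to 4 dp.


angle = atan(0.26/0.6) = 23.4287 degrees


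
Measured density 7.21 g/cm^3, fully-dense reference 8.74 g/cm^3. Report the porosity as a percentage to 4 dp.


Porosity = (1-7.21/8.74)*100 = 17.5057 %


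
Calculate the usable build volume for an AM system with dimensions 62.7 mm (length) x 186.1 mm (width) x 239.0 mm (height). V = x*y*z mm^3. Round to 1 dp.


V = 62.7 * 186.1 * 239.0 = 2788764.3 mm^3


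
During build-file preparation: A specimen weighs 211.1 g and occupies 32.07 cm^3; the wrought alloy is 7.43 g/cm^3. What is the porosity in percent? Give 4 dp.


rho_part = 211.1 / 32.07 = 6.58247583 g/cm^3
Porosity = (1 - 6.58247583/7.43)*100 = 11.4068 %


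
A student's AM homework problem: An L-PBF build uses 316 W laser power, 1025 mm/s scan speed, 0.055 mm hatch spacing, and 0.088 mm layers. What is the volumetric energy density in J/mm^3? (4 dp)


E = 316 / (1025*0.055*0.088) = 63.6968 J/mm^3


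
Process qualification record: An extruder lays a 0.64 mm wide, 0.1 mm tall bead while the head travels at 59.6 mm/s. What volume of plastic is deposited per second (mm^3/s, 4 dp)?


Rate = 0.64 * 0.1 * 59.6 = 3.8144 mm^3/s


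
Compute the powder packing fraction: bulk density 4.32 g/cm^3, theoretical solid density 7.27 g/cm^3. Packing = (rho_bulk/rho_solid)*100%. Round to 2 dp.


Packing = (4.32/7.27)*100 = 59.42 %


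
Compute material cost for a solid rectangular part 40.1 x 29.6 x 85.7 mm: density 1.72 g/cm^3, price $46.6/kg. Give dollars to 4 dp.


V = 40.1 * 29.6 * 85.7 = 101722.472 mm^3 = 101.722472 cm^3
Mass = 101.722472 * 1.72 / 1000 = 0.17496265 kg
Cost = 0.17496265 * 46.6 = 8.1533 $


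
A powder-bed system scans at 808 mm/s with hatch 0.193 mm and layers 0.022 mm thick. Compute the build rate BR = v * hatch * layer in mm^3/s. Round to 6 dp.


Rate = 808 * 0.193 * 0.022 = 3.430768 mm^3/s


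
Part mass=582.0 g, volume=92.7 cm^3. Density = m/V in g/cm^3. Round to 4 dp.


rho = 582.0 / 92.7 = 6.2783 g/cm^3


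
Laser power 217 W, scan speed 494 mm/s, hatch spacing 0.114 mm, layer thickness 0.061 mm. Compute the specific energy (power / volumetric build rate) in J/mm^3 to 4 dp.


Build rate = 494 * 0.114 * 0.061 = 3.435276 mm^3/s
SE = 217 / 3.435276 = 63.1681 J/mm^3


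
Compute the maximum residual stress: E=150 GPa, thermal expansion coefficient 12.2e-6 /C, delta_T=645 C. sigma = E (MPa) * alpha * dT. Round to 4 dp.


sigma = 150*1000 * 12.2e-6 * 645 = 1180.35 MPa


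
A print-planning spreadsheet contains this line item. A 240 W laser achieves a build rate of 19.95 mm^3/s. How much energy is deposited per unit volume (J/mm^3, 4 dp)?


SE = 240 / 19.95 = 12.0301 J/mm^3


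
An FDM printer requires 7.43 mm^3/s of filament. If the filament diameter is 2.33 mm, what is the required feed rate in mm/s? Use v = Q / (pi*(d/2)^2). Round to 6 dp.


A = pi*(2.33/2)^2 = 4.263848
v = 7.43 / 4.263848 = 1.742557 mm/s


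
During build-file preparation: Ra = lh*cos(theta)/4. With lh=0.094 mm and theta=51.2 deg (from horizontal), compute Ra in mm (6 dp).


Ra = 0.094 * cos(51.2) / 4 = 0.014725 mm


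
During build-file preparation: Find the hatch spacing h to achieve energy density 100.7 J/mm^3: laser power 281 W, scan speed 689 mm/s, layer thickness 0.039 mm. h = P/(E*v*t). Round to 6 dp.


h = 281 / (100.7*689*0.039) = 0.103847 mm


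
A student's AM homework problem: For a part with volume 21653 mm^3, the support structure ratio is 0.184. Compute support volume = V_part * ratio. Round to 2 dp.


V_support = 21653 * 0.184 = 3984.15 mm^3


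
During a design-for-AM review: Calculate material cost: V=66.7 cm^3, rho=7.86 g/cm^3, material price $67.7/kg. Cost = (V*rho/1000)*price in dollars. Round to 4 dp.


Mass = 66.7*7.86/1000 = 0.524262 kg
Cost = 0.524262 * 67.7 = 35.4925 $


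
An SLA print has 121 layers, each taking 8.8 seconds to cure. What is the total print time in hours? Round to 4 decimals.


t = 121 * 8.8 / 3600 = 0.2958 hrs


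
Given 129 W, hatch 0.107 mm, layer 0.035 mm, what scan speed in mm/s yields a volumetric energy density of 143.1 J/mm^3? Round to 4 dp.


v = 129 / (143.1*0.107*0.035) = 240.7123 mm/s


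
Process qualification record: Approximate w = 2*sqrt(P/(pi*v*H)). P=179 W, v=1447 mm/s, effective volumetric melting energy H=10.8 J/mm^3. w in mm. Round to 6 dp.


w = 2*sqrt(179/(pi*1447*10.8)) = 0.120763 mm


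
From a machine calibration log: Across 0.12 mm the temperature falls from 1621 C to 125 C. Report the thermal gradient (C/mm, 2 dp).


G = (1621-125)/0.12 = 12466.67 C/mm


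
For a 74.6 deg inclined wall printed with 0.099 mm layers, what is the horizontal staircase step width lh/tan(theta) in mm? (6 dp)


step = 0.099 / tan(74.6) = 0.027269 mm


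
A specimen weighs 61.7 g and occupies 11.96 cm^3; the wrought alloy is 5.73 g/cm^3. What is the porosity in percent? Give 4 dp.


rho_part = 61.7 / 11.96 = 5.15886288 g/cm^3
Porosity = (1 - 5.15886288/5.73)*100 = 9.9675 %


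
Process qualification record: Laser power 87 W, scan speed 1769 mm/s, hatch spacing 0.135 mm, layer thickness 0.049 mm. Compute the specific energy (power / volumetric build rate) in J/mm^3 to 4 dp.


Build rate = 1769 * 0.135 * 0.049 = 11.701935 mm^3/s
SE = 87 / 11.701935 = 7.4347 J/mm^3


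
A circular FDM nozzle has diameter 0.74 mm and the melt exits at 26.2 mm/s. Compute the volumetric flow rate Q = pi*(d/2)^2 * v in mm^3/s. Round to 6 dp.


A = pi*(0.74/2)^2 = 0.43008403 mm^2
Q = 0.43008403 * 26.2 = 11.268202 mm^3/s


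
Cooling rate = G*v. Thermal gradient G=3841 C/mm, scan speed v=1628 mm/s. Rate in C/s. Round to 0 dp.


CR = 3841 * 1628 = 6253148 C/s


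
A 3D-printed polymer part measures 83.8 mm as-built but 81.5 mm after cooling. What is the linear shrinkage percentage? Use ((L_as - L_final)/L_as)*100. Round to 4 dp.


Shrinkage = ((83.8-81.5)/83.8)*100 = 2.7446 %


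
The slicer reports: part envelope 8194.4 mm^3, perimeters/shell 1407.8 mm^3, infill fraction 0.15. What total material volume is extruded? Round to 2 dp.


V_infill = (8194.4 - 1407.8) * 0.15 = 1017.99
V_total = 1407.8 + 1017.99 = 2425.79 mm^3


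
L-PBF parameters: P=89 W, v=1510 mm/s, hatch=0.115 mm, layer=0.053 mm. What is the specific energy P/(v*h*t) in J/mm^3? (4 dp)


Build rate = 1510 * 0.115 * 0.053 = 9.20345 mm^3/s
SE = 89 / 9.20345 = 9.6703 J/mm^3


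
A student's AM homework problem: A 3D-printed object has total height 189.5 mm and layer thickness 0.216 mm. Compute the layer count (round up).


Layers = ceil(189.5/0.216) = 878


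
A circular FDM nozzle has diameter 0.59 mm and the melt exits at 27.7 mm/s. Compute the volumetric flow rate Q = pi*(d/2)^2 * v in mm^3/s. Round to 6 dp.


A = pi*(0.59/2)^2 = 0.2733971 mm^2
Q = 0.2733971 * 27.7 = 7.5731 mm^3/s


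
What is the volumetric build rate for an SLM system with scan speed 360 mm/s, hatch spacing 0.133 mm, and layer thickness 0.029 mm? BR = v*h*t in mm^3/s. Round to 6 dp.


Rate = 360 * 0.133 * 0.029 = 1.38852 mm^3/s


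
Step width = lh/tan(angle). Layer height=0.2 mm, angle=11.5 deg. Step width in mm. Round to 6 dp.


step = 0.2 / tan(11.5) = 0.983031 mm


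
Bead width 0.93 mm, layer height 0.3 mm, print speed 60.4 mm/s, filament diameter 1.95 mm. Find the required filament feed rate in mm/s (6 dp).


Q = 0.93 * 0.3 * 60.4 = 16.8516 mm^3/s
A_fil = pi*(1.95/2)^2 = 2.98647652 mm^2
v_feed = 16.8516 / 2.98647652 = 5.642636 mm/s


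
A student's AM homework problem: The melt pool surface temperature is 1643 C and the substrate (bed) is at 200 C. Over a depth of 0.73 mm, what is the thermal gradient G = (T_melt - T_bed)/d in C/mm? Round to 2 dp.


G = (1643-200)/0.73 = 1976.71 C/mm


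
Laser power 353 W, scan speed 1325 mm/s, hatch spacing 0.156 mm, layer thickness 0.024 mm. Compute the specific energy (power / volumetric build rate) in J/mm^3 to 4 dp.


Build rate = 1325 * 0.156 * 0.024 = 4.9608 mm^3/s
SE = 353 / 4.9608 = 71.1579 J/mm^3


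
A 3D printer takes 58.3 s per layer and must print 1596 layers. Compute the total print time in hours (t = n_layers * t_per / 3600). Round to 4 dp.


t = 1596 * 58.3 / 3600 = 25.8463 hrs


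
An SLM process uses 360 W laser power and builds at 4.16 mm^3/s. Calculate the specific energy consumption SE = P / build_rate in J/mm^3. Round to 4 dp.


SE = 360 / 4.16 = 86.5385 J/mm^3


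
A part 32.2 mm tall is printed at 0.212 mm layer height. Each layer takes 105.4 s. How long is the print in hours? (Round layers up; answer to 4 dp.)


Layers = ceil(32.2/0.212) = 152
t = 152 * 105.4 / 3600 = 4.4502 hrs


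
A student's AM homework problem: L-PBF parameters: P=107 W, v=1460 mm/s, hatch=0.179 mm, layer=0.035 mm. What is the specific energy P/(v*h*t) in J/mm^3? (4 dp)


Build rate = 1460 * 0.179 * 0.035 = 9.1469 mm^3/s
SE = 107 / 9.1469 = 11.698 J/mm^3


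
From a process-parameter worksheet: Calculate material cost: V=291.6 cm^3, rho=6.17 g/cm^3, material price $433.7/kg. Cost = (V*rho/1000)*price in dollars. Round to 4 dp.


Mass = 291.6*6.17/1000 = 1.799172 kg
Cost = 1.799172 * 433.7 = 780.3009 $


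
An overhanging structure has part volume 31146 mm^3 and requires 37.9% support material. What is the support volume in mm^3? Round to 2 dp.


V_support = 31146 * 0.379 = 11804.33 mm^3


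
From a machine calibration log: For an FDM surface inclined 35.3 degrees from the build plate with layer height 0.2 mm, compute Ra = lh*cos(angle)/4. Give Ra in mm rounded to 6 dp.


Ra = 0.2 * cos(35.3) / 4 = 0.040807 mm


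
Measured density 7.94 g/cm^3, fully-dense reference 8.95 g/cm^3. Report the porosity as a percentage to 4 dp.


Porosity = (1-7.94/8.95)*100 = 11.2849 %


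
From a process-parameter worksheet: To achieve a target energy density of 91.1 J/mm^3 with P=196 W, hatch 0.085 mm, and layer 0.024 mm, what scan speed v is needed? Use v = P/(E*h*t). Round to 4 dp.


v = 196 / (91.1*0.085*0.024) = 1054.648 mm/s


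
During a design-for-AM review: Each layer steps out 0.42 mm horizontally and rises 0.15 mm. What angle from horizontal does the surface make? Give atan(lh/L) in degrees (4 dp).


angle = atan(0.15/0.42) = 19.6538 degrees


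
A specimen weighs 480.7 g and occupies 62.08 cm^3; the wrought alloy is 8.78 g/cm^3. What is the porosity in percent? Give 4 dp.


rho_part = 480.7 / 62.08 = 7.74323454 g/cm^3
Porosity = (1 - 7.74323454/8.78)*100 = 11.8083 %


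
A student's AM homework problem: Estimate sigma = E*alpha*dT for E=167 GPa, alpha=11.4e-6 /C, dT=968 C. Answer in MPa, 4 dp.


sigma = 167*1000 * 11.4e-6 * 968 = 1842.8784 MPa


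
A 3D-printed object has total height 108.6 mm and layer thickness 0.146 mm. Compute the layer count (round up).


Layers = ceil(108.6/0.146) = 744


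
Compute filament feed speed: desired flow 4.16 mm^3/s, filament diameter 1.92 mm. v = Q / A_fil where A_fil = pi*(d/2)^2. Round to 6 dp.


A = pi*(1.92/2)^2 = 2.895292
v = 4.16 / 2.895292 = 1.436815 mm/s


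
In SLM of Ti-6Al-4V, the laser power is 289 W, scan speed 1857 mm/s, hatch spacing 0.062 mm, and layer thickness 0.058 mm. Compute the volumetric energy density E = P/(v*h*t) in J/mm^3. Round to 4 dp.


E = 289 / (1857*0.062*0.058) = 43.2779 J/mm^3


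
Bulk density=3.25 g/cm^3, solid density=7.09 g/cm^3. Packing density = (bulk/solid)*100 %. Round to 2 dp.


Packing = (3.25/7.09)*100 = 45.84 %


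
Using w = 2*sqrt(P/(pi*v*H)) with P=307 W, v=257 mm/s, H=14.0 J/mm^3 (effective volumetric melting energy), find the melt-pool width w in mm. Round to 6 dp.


w = 2*sqrt(307/(pi*257*14.0)) = 0.329605 mm


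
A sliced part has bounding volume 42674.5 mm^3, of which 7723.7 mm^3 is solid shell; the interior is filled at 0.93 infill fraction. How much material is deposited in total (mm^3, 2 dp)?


V_infill = (42674.5 - 7723.7) * 0.93 = 32504.24
V_total = 7723.7 + 32504.24 = 40227.94 mm^3


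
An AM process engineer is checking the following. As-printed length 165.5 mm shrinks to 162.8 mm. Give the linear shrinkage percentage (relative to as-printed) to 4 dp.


Shrinkage = ((165.5-162.8)/165.5)*100 = 1.6314 %


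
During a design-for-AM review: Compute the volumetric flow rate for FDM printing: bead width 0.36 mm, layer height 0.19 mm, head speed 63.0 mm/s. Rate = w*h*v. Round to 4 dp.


Rate = 0.36 * 0.19 * 63.0 = 4.3092 mm^3/s


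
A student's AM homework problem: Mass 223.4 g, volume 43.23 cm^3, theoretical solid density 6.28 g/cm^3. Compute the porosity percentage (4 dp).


rho_part = 223.4 / 43.23 = 5.16770761 g/cm^3
Porosity = (1 - 5.16770761/6.28)*100 = 17.7117 %


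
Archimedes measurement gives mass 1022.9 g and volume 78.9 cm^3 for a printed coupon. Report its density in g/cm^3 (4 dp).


rho = 1022.9 / 78.9 = 12.9645 g/cm^3


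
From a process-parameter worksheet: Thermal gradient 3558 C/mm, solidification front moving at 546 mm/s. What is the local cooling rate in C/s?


CR = 3558 * 546 = 1942668 C/s


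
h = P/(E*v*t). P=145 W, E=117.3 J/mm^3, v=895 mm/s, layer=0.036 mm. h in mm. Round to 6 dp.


h = 145 / (117.3*895*0.036) = 0.038366 mm


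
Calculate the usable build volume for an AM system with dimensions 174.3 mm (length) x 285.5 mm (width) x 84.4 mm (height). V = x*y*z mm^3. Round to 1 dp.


V = 174.3 * 285.5 * 84.4 = 4199967.7 mm^3


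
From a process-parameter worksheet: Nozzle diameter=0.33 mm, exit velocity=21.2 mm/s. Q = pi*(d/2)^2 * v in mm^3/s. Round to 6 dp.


A = pi*(0.33/2)^2 = 0.08552986 mm^2
Q = 0.08552986 * 21.2 = 1.813233 mm^3/s


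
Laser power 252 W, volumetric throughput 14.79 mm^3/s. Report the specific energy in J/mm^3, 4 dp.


SE = 252 / 14.79 = 17.0385 J/mm^3


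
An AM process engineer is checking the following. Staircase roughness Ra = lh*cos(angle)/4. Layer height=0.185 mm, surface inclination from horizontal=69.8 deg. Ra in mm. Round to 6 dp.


Ra = 0.185 * cos(69.8) / 4 = 0.01597 mm


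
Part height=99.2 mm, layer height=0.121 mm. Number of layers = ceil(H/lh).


Layers = ceil(99.2/0.121) = 820


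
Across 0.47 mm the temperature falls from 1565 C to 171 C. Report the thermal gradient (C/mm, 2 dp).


G = (1565-171)/0.47 = 2965.96 C/mm


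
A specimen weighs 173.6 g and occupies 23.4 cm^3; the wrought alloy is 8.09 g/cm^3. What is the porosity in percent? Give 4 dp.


rho_part = 173.6 / 23.4 = 7.41880342 g/cm^3
Porosity = (1 - 7.41880342/8.09)*100 = 8.2966 %


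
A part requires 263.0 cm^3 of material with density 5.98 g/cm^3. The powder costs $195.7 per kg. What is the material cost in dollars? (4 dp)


Mass = 263.0*5.98/1000 = 1.57274 kg
Cost = 1.57274 * 195.7 = 307.7852 $


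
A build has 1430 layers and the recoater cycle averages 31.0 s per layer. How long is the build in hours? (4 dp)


t = 1430 * 31.0 / 3600 = 12.3139 hrs


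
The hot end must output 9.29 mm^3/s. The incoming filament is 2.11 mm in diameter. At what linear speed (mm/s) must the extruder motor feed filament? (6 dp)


A = pi*(2.11/2)^2 = 3.496671
v = 9.29 / 3.496671 = 2.656813 mm/s


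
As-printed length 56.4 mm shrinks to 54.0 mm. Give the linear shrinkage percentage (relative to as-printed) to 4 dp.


Shrinkage = ((56.4-54.0)/56.4)*100 = 4.2553 %


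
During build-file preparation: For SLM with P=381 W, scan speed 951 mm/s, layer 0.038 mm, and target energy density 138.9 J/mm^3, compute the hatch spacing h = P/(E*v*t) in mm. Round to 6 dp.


h = 381 / (138.9*951*0.038) = 0.075903 mm


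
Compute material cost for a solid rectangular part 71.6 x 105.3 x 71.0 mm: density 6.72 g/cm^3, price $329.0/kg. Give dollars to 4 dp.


V = 71.6 * 105.3 * 71.0 = 535303.08 mm^3 = 535.30308 cm^3
Mass = 535.30308 * 6.72 / 1000 = 3.5972367 kg
Cost = 3.5972367 * 329.0 = 1183.4909 $


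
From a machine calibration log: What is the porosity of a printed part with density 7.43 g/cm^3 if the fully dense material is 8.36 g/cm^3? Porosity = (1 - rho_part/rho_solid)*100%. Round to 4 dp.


Porosity = (1-7.43/8.36)*100 = 11.1244 %


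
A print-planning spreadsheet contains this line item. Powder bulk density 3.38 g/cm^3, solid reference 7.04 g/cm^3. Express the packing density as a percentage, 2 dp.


Packing = (3.38/7.04)*100 = 48.01 %


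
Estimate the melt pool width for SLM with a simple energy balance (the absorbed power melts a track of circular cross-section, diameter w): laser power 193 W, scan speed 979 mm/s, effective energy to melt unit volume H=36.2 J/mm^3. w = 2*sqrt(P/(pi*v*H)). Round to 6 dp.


w = 2*sqrt(193/(pi*979*36.2)) = 0.08327 mm


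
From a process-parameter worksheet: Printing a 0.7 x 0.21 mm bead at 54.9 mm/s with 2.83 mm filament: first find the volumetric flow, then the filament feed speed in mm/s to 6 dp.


Q = 0.7 * 0.21 * 54.9 = 8.0703 mm^3/s
A_fil = pi*(2.83/2)^2 = 6.29017535 mm^2
v_feed = 8.0703 / 6.29017535 = 1.283001 mm/s


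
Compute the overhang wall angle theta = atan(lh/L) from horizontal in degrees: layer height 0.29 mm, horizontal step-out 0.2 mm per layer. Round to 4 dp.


angle = atan(0.29/0.2) = 55.4077 degrees


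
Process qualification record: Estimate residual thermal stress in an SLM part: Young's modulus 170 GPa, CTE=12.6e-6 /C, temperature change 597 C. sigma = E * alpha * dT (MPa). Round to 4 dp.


sigma = 170*1000 * 12.6e-6 * 597 = 1278.774 MPa


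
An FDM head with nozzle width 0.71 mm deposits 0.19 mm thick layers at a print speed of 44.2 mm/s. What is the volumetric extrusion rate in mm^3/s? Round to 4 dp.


Rate = 0.71 * 0.19 * 44.2 = 5.9626 mm^3/s


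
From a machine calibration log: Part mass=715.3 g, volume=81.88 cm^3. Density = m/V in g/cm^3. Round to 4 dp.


rho = 715.3 / 81.88 = 8.736 g/cm^3


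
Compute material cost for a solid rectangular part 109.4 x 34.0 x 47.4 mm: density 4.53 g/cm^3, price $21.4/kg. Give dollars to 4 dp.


V = 109.4 * 34.0 * 47.4 = 176309.04 mm^3 = 176.30904 cm^3
Mass = 176.30904 * 4.53 / 1000 = 0.79867995 kg
Cost = 0.79867995 * 21.4 = 17.0918 $


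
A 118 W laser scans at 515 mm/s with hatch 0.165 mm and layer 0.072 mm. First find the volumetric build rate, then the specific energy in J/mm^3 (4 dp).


Build rate = 515 * 0.165 * 0.072 = 6.1182 mm^3/s
SE = 118 / 6.1182 = 19.2867 J/mm^3


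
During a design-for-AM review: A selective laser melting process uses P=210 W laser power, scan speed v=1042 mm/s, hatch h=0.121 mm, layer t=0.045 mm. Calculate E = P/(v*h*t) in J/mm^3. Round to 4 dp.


E = 210 / (1042*0.121*0.045) = 37.0129 J/mm^3


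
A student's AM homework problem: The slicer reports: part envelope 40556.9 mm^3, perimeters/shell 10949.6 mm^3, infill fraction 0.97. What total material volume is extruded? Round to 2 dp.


V_infill = (40556.9 - 10949.6) * 0.97 = 28719.08
V_total = 10949.6 + 28719.08 = 39668.68 mm^3


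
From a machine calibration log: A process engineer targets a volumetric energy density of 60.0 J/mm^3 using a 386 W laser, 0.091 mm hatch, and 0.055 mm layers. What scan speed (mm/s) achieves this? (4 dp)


v = 386 / (60.0*0.091*0.055) = 1285.3813 mm/s


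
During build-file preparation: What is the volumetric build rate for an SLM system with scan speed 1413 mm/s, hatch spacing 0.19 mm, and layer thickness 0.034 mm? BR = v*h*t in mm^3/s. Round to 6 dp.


Rate = 1413 * 0.19 * 0.034 = 9.12798 mm^3/s


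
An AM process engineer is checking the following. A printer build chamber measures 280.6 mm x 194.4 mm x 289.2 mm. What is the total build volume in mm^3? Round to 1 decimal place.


V = 280.6 * 194.4 * 289.2 = 15775466.7 mm^3


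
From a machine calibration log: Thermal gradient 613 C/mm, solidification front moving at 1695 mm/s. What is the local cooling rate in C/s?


CR = 613 * 1695 = 1039035 C/s


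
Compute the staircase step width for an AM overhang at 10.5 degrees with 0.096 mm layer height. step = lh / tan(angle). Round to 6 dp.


step = 0.096 / tan(10.5) = 0.51797 mm


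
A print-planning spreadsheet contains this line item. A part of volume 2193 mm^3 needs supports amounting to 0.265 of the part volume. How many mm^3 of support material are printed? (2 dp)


V_support = 2193 * 0.265 = 581.15 mm^3


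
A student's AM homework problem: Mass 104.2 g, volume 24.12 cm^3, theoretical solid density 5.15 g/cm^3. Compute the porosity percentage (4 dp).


rho_part = 104.2 / 24.12 = 4.32006633 g/cm^3
Porosity = (1 - 4.32006633/5.15)*100 = 16.1152 %


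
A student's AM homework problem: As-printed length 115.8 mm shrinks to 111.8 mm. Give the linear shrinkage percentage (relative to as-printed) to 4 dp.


Shrinkage = ((115.8-111.8)/115.8)*100 = 3.4542 %


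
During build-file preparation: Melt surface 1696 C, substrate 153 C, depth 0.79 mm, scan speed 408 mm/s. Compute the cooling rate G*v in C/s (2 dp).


G = (1696-153)/0.79 = 1953.16455696 C/mm
CR = 1953.16455696 * 408 = 796891.14 C/s


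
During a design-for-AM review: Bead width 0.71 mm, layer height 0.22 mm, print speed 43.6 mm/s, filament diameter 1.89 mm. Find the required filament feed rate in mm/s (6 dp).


Q = 0.71 * 0.22 * 43.6 = 6.81032 mm^3/s
A_fil = pi*(1.89/2)^2 = 2.80552078 mm^2
v_feed = 6.81032 / 2.80552078 = 2.427471 mm/s


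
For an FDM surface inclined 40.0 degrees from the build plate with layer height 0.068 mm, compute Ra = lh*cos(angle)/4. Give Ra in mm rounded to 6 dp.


Ra = 0.068 * cos(40.0) / 4 = 0.013023 mm


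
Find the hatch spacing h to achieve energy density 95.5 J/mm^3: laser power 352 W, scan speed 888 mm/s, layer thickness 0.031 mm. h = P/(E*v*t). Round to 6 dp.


h = 352 / (95.5*888*0.031) = 0.133895 mm


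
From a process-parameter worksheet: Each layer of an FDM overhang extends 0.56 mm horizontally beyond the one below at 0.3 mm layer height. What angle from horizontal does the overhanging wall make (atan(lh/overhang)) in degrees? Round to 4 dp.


angle = atan(0.3/0.56) = 28.1786 degrees


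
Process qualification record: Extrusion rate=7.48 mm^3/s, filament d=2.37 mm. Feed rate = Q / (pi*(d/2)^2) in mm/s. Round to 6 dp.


A = pi*(2.37/2)^2 = 4.411503
v = 7.48 / 4.411503 = 1.695567 mm/s


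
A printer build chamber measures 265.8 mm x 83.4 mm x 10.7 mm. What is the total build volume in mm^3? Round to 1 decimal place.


V = 265.8 * 83.4 * 10.7 = 237194.6 mm^3


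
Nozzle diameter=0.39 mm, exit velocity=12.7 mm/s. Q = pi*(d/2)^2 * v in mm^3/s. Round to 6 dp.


A = pi*(0.39/2)^2 = 0.11945906 mm^2
Q = 0.11945906 * 12.7 = 1.51713 mm^3/s


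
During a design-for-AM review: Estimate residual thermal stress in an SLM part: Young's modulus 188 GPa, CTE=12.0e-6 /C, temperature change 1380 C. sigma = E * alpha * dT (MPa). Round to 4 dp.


sigma = 188*1000 * 12.0e-6 * 1380 = 3113.28 MPa


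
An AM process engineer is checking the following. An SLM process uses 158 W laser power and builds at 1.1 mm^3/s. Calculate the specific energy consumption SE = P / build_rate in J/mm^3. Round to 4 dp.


SE = 158 / 1.1 = 143.6364 J/mm^3


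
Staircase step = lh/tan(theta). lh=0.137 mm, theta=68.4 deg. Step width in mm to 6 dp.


step = 0.137 / tan(68.4) = 0.054242 mm


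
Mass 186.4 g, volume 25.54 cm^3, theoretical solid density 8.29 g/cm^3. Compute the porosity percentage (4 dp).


rho_part = 186.4 / 25.54 = 7.29835552 g/cm^3
Porosity = (1 - 7.29835552/8.29)*100 = 11.9619 %


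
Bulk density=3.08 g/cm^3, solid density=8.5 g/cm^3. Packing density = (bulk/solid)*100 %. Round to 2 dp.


Packing = (3.08/8.5)*100 = 36.24 %


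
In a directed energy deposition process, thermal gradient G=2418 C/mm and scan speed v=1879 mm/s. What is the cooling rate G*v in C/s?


CR = 2418 * 1879 = 4543422 C/s


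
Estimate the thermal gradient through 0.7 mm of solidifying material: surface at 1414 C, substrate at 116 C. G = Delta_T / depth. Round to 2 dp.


G = (1414-116)/0.7 = 1854.29 C/mm


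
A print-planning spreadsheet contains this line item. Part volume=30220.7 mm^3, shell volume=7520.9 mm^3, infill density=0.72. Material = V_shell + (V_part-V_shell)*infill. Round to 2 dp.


V_infill = (30220.7 - 7520.9) * 0.72 = 16343.86
V_total = 7520.9 + 16343.86 = 23864.76 mm^3


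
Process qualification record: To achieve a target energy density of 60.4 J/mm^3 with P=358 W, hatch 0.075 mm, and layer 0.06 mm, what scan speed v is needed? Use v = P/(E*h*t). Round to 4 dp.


v = 358 / (60.4*0.075*0.06) = 1317.145 mm/s


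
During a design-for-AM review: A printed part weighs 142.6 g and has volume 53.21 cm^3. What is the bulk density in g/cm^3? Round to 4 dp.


rho = 142.6 / 53.21 = 2.6799 g/cm^3


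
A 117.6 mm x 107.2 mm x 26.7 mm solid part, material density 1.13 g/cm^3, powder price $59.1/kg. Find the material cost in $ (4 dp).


V = 117.6 * 107.2 * 26.7 = 336599.424 mm^3 = 336.599424 cm^3
Mass = 336.599424 * 1.13 / 1000 = 0.38035735 kg
Cost = 0.38035735 * 59.1 = 22.4791 $


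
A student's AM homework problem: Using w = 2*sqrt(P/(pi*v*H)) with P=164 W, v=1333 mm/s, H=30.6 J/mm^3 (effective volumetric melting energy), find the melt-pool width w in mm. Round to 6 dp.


w = 2*sqrt(164/(pi*1333*30.6)) = 0.071549 mm


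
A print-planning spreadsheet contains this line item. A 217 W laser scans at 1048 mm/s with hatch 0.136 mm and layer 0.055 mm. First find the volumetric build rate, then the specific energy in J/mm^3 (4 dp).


Build rate = 1048 * 0.136 * 0.055 = 7.83904 mm^3/s
SE = 217 / 7.83904 = 27.682 J/mm^3


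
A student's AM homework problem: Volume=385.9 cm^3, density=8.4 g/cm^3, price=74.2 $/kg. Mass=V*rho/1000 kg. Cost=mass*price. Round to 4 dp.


Mass = 385.9*8.4/1000 = 3.24156 kg
Cost = 3.24156 * 74.2 = 240.5238 $


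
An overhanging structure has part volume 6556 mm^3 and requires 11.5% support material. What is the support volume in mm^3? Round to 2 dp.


V_support = 6556 * 0.115 = 753.94 mm^3


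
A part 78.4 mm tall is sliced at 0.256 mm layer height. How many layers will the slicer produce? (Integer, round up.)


Layers = ceil(78.4/0.256) = 307


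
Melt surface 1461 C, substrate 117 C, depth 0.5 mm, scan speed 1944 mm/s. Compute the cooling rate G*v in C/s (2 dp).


G = (1461-117)/0.5 = 2688.0 C/mm
CR = 2688.0 * 1944 = 5225472.0 C/s


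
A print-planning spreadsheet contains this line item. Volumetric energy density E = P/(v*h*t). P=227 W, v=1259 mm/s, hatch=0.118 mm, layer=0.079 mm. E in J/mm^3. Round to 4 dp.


E = 227 / (1259*0.118*0.079) = 19.3415 J/mm^3


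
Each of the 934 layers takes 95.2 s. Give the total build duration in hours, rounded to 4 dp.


t = 934 * 95.2 / 3600 = 24.6991 hrs


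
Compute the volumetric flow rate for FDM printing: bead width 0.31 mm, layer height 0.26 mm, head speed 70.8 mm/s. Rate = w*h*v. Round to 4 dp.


Rate = 0.31 * 0.26 * 70.8 = 5.7065 mm^3/s


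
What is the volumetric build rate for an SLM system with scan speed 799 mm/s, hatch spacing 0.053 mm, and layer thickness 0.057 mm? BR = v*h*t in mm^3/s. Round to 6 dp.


Rate = 799 * 0.053 * 0.057 = 2.413779 mm^3/s


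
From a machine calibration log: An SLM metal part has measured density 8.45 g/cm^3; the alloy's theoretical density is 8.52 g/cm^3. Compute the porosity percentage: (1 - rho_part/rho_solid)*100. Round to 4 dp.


Porosity = (1-8.45/8.52)*100 = 0.8216 %


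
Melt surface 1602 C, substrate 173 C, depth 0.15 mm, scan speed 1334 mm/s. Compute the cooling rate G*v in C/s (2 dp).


G = (1602-173)/0.15 = 9526.66666667 C/mm
CR = 9526.66666667 * 1334 = 12708573.33 C/s


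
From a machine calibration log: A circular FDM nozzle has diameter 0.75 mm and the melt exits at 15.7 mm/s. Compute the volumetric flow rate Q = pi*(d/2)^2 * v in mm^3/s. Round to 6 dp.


A = pi*(0.75/2)^2 = 0.44178647 mm^2
Q = 0.44178647 * 15.7 = 6.936048 mm^3/s


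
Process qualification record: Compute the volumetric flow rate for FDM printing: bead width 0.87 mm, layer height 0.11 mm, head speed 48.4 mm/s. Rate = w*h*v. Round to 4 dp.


Rate = 0.87 * 0.11 * 48.4 = 4.6319 mm^3/s


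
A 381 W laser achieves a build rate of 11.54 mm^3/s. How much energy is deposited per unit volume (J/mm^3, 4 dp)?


SE = 381 / 11.54 = 33.0156 J/mm^3


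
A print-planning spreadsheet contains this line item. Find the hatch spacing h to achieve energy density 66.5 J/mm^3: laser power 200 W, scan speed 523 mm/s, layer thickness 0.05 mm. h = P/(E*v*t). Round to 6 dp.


h = 200 / (66.5*523*0.05) = 0.11501 mm


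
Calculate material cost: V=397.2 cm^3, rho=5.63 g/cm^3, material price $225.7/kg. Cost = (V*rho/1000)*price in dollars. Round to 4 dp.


Mass = 397.2*5.63/1000 = 2.236236 kg
Cost = 2.236236 * 225.7 = 504.7185 $


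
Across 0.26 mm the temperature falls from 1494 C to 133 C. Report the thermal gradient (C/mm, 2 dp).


G = (1494-133)/0.26 = 5234.62 C/mm


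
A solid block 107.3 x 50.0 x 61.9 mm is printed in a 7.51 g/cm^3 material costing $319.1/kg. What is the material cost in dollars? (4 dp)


V = 107.3 * 50.0 * 61.9 = 332093.5 mm^3 = 332.0935 cm^3
Mass = 332.0935 * 7.51 / 1000 = 2.49402219 kg
Cost = 2.49402219 * 319.1 = 795.8425 $


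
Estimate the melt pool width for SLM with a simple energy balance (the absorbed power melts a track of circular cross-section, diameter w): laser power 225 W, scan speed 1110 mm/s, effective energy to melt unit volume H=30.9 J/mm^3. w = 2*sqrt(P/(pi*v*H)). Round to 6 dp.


w = 2*sqrt(225/(pi*1110*30.9)) = 0.091391 mm


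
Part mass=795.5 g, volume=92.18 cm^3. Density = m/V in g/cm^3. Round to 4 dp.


rho = 795.5 / 92.18 = 8.6299 g/cm^3


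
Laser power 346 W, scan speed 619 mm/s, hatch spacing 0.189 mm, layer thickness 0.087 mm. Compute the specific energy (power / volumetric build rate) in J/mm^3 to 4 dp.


Build rate = 619 * 0.189 * 0.087 = 10.178217 mm^3/s
SE = 346 / 10.178217 = 33.9942 J/mm^3


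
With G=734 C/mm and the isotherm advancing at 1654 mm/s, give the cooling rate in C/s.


CR = 734 * 1654 = 1214036 C/s


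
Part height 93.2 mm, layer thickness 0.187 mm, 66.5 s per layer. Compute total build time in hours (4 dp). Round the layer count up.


Layers = ceil(93.2/0.187) = 499
t = 499 * 66.5 / 3600 = 9.2176 hrs


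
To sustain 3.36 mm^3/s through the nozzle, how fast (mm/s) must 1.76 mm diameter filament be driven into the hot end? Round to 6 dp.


A = pi*(1.76/2)^2 = 2.432849
v = 3.36 / 2.432849 = 1.381097 mm/s


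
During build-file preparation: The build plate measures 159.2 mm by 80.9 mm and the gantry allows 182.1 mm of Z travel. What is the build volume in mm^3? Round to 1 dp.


V = 159.2 * 80.9 * 182.1 = 2345316.9 mm^3


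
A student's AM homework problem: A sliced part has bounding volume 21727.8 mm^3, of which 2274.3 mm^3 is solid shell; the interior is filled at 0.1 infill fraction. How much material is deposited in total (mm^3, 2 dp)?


V_infill = (21727.8 - 2274.3) * 0.1 = 1945.35
V_total = 2274.3 + 1945.35 = 4219.65 mm^3


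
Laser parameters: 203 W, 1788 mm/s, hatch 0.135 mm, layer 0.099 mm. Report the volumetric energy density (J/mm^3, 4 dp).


E = 203 / (1788*0.135*0.099) = 8.4949 J/mm^3


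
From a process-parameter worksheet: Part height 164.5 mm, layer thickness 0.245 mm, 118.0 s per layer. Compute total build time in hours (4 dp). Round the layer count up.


Layers = ceil(164.5/0.245) = 672
t = 672 * 118.0 / 3600 = 22.0267 hrs


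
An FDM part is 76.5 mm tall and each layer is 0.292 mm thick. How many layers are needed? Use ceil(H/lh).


Layers = ceil(76.5/0.292) = 262


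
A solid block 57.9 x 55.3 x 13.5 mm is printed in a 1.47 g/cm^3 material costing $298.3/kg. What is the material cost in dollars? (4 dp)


V = 57.9 * 55.3 * 13.5 = 43225.245 mm^3 = 43.225245 cm^3
Mass = 43.225245 * 1.47 / 1000 = 0.06354111 kg
Cost = 0.06354111 * 298.3 = 18.9543 $


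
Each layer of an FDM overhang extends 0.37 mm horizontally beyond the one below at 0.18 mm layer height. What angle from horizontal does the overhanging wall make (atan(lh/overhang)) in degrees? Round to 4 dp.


angle = atan(0.18/0.37) = 25.9423 degrees


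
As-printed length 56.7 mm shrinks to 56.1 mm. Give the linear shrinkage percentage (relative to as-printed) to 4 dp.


Shrinkage = ((56.7-56.1)/56.7)*100 = 1.0582 %


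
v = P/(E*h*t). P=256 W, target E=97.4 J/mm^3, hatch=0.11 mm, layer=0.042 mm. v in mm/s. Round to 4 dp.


v = 256 / (97.4*0.11*0.042) = 568.9041 mm/s
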